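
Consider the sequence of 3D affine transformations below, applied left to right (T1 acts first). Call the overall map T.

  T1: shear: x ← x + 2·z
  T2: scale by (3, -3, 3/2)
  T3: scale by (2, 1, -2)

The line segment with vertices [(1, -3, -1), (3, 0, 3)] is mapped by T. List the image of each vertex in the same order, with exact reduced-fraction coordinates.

T1 shear: x ← x + 2·z: (1, -3, -1) → (-1, -3, -1); (3, 0, 3) → (9, 0, 3)
T2 scale by (3, -3, 3/2): (-1, -3, -1) → (-3, 9, -3/2); (9, 0, 3) → (27, 0, 9/2)
T3 scale by (2, 1, -2): (-3, 9, -3/2) → (-6, 9, 3); (27, 0, 9/2) → (54, 0, -9)

image vertices: (-6, 9, 3), (54, 0, -9)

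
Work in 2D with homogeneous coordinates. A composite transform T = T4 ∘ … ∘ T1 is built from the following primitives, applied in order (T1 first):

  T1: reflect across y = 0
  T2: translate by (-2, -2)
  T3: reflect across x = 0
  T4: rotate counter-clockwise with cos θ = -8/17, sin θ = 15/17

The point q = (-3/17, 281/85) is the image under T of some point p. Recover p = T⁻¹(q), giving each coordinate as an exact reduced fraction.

p = (-1, -3/5)

T1 = [1 0 0; 0 -1 0; 0 0 1]
T2·T1 = [1 0 -2; 0 -1 -2; 0 0 1]
T3·…·T1 = [-1 0 2; 0 -1 -2; 0 0 1]
T4·…·T1 = [8/17 15/17 14/17; -15/17 8/17 46/17; 0 0 1]
det M = 1; M⁻¹ = [8/17 -15/17 2; 15/17 8/17 -2; 0 0 1]
M⁻¹ · (-3/17, 281/85)ᵀ = (-1, -3/5)ᵀ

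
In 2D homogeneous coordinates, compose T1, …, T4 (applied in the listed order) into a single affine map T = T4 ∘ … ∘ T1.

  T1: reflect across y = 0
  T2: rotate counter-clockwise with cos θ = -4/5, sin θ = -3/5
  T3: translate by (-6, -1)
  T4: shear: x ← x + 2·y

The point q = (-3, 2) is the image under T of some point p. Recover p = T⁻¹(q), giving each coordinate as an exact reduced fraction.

T1 = [1 0 0; 0 -1 0; 0 0 1]
T2·T1 = [-4/5 -3/5 0; -3/5 4/5 0; 0 0 1]
T3·…·T1 = [-4/5 -3/5 -6; -3/5 4/5 -1; 0 0 1]
T4·…·T1 = [-2 1 -8; -3/5 4/5 -1; 0 0 1]
det M = -1; M⁻¹ = [-4/5 1 -27/5; -3/5 2 -14/5; 0 0 1]
M⁻¹ · (-3, 2)ᵀ = (-1, 3)ᵀ

p = (-1, 3)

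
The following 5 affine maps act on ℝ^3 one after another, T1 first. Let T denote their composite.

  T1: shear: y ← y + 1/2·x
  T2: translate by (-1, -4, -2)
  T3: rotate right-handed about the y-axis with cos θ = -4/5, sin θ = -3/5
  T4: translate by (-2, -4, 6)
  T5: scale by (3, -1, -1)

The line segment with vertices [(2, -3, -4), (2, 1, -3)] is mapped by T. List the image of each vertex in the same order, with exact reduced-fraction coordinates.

T1 shear: y ← y + 1/2·x: (2, -3, -4) → (2, -2, -4); (2, 1, -3) → (2, 2, -3)
T2 translate by (-1, -4, -2): (2, -2, -4) → (1, -6, -6); (2, 2, -3) → (1, -2, -5)
T3 rotate right-handed about the y-axis with cos θ = -4/5, sin θ = -3/5: (1, -6, -6) → (14/5, -6, 27/5); (1, -2, -5) → (11/5, -2, 23/5)
T4 translate by (-2, -4, 6): (14/5, -6, 27/5) → (4/5, -10, 57/5); (11/5, -2, 23/5) → (1/5, -6, 53/5)
T5 scale by (3, -1, -1): (4/5, -10, 57/5) → (12/5, 10, -57/5); (1/5, -6, 53/5) → (3/5, 6, -53/5)

image vertices: (12/5, 10, -57/5), (3/5, 6, -53/5)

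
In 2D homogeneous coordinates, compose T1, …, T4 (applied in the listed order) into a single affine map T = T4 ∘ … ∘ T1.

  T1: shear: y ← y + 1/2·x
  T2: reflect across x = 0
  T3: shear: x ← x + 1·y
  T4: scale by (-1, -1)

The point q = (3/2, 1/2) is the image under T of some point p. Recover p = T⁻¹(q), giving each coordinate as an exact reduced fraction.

p = (1, -1)

T1 = [1 0 0; 1/2 1 0; 0 0 1]
T2·T1 = [-1 0 0; 1/2 1 0; 0 0 1]
T3·…·T1 = [-1/2 1 0; 1/2 1 0; 0 0 1]
T4·…·T1 = [1/2 -1 0; -1/2 -1 0; 0 0 1]
det M = -1; M⁻¹ = [1 -1 0; -1/2 -1/2 0; 0 0 1]
M⁻¹ · (3/2, 1/2)ᵀ = (1, -1)ᵀ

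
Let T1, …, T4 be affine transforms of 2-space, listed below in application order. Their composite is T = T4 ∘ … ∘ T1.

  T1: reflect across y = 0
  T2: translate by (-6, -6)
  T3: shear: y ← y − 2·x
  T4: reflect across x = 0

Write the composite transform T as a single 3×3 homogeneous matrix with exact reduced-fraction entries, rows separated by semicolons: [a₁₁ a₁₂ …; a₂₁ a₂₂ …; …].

T1 = [1 0 0; 0 -1 0; 0 0 1]
T2·T1 = [1 0 -6; 0 -1 -6; 0 0 1]
T3·…·T1 = [1 0 -6; -2 -1 6; 0 0 1]
T4·…·T1 = [-1 0 6; -2 -1 6; 0 0 1]

T = [-1 0 6; -2 -1 6; 0 0 1]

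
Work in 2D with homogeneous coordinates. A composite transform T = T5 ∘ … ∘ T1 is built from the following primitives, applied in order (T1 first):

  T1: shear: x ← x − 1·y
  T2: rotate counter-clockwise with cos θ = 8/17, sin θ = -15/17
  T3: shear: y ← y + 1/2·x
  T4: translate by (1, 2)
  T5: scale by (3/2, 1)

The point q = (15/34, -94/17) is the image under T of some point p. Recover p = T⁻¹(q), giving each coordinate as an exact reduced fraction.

p = (2, -4)

T1 = [1 -1 0; 0 1 0; 0 0 1]
T2·T1 = [8/17 7/17 0; -15/17 23/17 0; 0 0 1]
T3·…·T1 = [8/17 7/17 0; -11/17 53/34 0; 0 0 1]
T4·…·T1 = [8/17 7/17 1; -11/17 53/34 2; 0 0 1]
T5·…·T1 = [12/17 21/34 3/2; -11/17 53/34 2; 0 0 1]
det M = 3/2; M⁻¹ = [53/51 -7/17 -25/34; 22/51 8/17 -27/17; 0 0 1]
M⁻¹ · (15/34, -94/17)ᵀ = (2, -4)ᵀ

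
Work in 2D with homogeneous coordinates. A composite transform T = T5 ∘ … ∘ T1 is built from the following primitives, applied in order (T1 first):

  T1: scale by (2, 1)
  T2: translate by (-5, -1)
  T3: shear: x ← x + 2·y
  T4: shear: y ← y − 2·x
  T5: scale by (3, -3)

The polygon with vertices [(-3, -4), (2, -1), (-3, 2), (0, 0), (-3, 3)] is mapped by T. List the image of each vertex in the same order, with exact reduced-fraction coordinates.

image vertices: (-63, -111), (-15, -24), (-27, -57), (-21, -39), (-21, -48)

T1 scale by (2, 1): (-3, -4) → (-6, -4); (2, -1) → (4, -1); (-3, 2) → (-6, 2); (0, 0) → (0, 0); (-3, 3) → (-6, 3)
T2 translate by (-5, -1): (-6, -4) → (-11, -5); (4, -1) → (-1, -2); (-6, 2) → (-11, 1); (0, 0) → (-5, -1); (-6, 3) → (-11, 2)
T3 shear: x ← x + 2·y: (-11, -5) → (-21, -5); (-1, -2) → (-5, -2); (-11, 1) → (-9, 1); (-5, -1) → (-7, -1); (-11, 2) → (-7, 2)
T4 shear: y ← y − 2·x: (-21, -5) → (-21, 37); (-5, -2) → (-5, 8); (-9, 1) → (-9, 19); (-7, -1) → (-7, 13); (-7, 2) → (-7, 16)
T5 scale by (3, -3): (-21, 37) → (-63, -111); (-5, 8) → (-15, -24); (-9, 19) → (-27, -57); (-7, 13) → (-21, -39); (-7, 16) → (-21, -48)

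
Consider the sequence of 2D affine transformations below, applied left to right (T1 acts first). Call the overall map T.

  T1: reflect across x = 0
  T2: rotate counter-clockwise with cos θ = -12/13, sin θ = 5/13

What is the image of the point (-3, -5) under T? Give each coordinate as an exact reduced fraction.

T(p) = (-11/13, 75/13)

T1 reflect across x = 0: (-3, -5) → (3, -5)
T2 rotate counter-clockwise with cos θ = -12/13, sin θ = 5/13: (3, -5) → (-11/13, 75/13)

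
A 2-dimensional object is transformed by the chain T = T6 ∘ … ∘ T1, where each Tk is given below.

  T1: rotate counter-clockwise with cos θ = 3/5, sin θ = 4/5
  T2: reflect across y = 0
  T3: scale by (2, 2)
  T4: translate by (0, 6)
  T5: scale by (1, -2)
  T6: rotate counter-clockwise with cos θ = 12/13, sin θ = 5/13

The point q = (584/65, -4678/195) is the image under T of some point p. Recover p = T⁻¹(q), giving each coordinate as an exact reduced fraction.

p = (-3, -5/3)

T1 = [3/5 -4/5 0; 4/5 3/5 0; 0 0 1]
T2·T1 = [3/5 -4/5 0; -4/5 -3/5 0; 0 0 1]
T3·…·T1 = [6/5 -8/5 0; -8/5 -6/5 0; 0 0 1]
T4·…·T1 = [6/5 -8/5 0; -8/5 -6/5 6; 0 0 1]
T5·…·T1 = [6/5 -8/5 0; 16/5 12/5 -12; 0 0 1]
T6·…·T1 = [-8/65 -12/5 60/13; 222/65 8/5 -144/13; 0 0 1]
det M = 8; M⁻¹ = [1/5 3/10 12/5; -111/260 -1/65 9/5; 0 0 1]
M⁻¹ · (584/65, -4678/195)ᵀ = (-3, -5/3)ᵀ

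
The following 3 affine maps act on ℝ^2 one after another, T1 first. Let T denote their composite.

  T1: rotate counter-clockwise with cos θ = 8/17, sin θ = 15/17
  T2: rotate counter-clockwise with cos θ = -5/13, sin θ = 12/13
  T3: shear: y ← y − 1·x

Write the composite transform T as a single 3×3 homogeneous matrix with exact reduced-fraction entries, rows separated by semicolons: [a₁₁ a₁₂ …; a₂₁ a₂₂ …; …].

T = [-220/221 -21/221 0; 241/221 -199/221 0; 0 0 1]

T1 = [8/17 -15/17 0; 15/17 8/17 0; 0 0 1]
T2·T1 = [-220/221 -21/221 0; 21/221 -220/221 0; 0 0 1]
T3·…·T1 = [-220/221 -21/221 0; 241/221 -199/221 0; 0 0 1]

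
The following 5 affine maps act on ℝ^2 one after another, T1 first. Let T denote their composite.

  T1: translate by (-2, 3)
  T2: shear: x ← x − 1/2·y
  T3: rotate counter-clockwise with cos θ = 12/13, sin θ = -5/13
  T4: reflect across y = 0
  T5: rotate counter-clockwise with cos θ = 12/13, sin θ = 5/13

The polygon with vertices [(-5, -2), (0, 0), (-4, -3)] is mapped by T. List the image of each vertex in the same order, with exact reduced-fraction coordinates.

T1 translate by (-2, 3): (-5, -2) → (-7, 1); (0, 0) → (-2, 3); (-4, -3) → (-6, 0)
T2 shear: x ← x − 1/2·y: (-7, 1) → (-15/2, 1); (-2, 3) → (-7/2, 3); (-6, 0) → (-6, 0)
T3 rotate counter-clockwise with cos θ = 12/13, sin θ = -5/13: (-15/2, 1) → (-85/13, 99/26); (-7/2, 3) → (-27/13, 107/26); (-6, 0) → (-72/13, 30/13)
T4 reflect across y = 0: (-85/13, 99/26) → (-85/13, -99/26); (-27/13, 107/26) → (-27/13, -107/26); (-72/13, 30/13) → (-72/13, -30/13)
T5 rotate counter-clockwise with cos θ = 12/13, sin θ = 5/13: (-85/13, -99/26) → (-1545/338, -1019/169); (-27/13, -107/26) → (-113/338, -777/169); (-72/13, -30/13) → (-714/169, -720/169)

image vertices: (-1545/338, -1019/169), (-113/338, -777/169), (-714/169, -720/169)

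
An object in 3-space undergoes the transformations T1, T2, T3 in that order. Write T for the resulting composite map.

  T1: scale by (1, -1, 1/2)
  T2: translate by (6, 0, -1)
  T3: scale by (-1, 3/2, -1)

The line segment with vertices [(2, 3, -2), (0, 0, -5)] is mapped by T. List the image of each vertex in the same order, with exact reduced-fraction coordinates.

T1 scale by (1, -1, 1/2): (2, 3, -2) → (2, -3, -1); (0, 0, -5) → (0, 0, -5/2)
T2 translate by (6, 0, -1): (2, -3, -1) → (8, -3, -2); (0, 0, -5/2) → (6, 0, -7/2)
T3 scale by (-1, 3/2, -1): (8, -3, -2) → (-8, -9/2, 2); (6, 0, -7/2) → (-6, 0, 7/2)

image vertices: (-8, -9/2, 2), (-6, 0, 7/2)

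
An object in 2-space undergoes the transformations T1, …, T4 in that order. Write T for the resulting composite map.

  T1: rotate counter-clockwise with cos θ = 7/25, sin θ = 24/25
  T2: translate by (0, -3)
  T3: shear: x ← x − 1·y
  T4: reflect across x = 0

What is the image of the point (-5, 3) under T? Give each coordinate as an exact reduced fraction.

T(p) = (-67/25, -174/25)

T1 rotate counter-clockwise with cos θ = 7/25, sin θ = 24/25: (-5, 3) → (-107/25, -99/25)
T2 translate by (0, -3): (-107/25, -99/25) → (-107/25, -174/25)
T3 shear: x ← x − 1·y: (-107/25, -174/25) → (67/25, -174/25)
T4 reflect across x = 0: (67/25, -174/25) → (-67/25, -174/25)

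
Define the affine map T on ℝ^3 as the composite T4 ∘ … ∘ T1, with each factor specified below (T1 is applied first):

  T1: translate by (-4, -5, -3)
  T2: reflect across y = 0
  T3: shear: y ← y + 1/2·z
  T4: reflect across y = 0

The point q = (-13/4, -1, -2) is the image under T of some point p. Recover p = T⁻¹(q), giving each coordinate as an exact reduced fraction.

p = (3/4, 3, 1)

T1 = [1 0 0 -4; 0 1 0 -5; 0 0 1 -3; 0 0 0 1]
T2·T1 = [1 0 0 -4; 0 -1 0 5; 0 0 1 -3; 0 0 0 1]
T3·…·T1 = [1 0 0 -4; 0 -1 1/2 7/2; 0 0 1 -3; 0 0 0 1]
T4·…·T1 = [1 0 0 -4; 0 1 -1/2 -7/2; 0 0 1 -3; 0 0 0 1]
det M = 1; M⁻¹ = [1 0 0 4; 0 1 1/2 5; 0 0 1 3; 0 0 0 1]
M⁻¹ · (-13/4, -1, -2)ᵀ = (3/4, 3, 1)ᵀ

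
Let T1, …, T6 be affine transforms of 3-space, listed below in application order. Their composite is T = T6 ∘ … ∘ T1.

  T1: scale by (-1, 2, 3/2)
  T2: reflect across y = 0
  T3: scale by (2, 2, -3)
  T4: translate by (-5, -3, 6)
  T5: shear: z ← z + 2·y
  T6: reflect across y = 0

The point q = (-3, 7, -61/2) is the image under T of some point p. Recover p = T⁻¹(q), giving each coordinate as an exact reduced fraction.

p = (-1, 1, 5)

T1 = [-1 0 0 0; 0 2 0 0; 0 0 3/2 0; 0 0 0 1]
T2·T1 = [-1 0 0 0; 0 -2 0 0; 0 0 3/2 0; 0 0 0 1]
T3·…·T1 = [-2 0 0 0; 0 -4 0 0; 0 0 -9/2 0; 0 0 0 1]
T4·…·T1 = [-2 0 0 -5; 0 -4 0 -3; 0 0 -9/2 6; 0 0 0 1]
T5·…·T1 = [-2 0 0 -5; 0 -4 0 -3; 0 -8 -9/2 0; 0 0 0 1]
T6·…·T1 = [-2 0 0 -5; 0 4 0 3; 0 -8 -9/2 0; 0 0 0 1]
det M = 36; M⁻¹ = [-1/2 0 0 -5/2; 0 1/4 0 -3/4; 0 -4/9 -2/9 4/3; 0 0 0 1]
M⁻¹ · (-3, 7, -61/2)ᵀ = (-1, 1, 5)ᵀ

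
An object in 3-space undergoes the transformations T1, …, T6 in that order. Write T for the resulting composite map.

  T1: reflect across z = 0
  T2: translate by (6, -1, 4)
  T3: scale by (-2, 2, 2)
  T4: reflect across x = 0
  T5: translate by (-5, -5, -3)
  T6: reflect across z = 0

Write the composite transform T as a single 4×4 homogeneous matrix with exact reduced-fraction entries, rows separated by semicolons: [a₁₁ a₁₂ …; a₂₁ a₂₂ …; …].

T = [2 0 0 7; 0 2 0 -7; 0 0 2 -5; 0 0 0 1]

T1 = [1 0 0 0; 0 1 0 0; 0 0 -1 0; 0 0 0 1]
T2·T1 = [1 0 0 6; 0 1 0 -1; 0 0 -1 4; 0 0 0 1]
T3·…·T1 = [-2 0 0 -12; 0 2 0 -2; 0 0 -2 8; 0 0 0 1]
T4·…·T1 = [2 0 0 12; 0 2 0 -2; 0 0 -2 8; 0 0 0 1]
T5·…·T1 = [2 0 0 7; 0 2 0 -7; 0 0 -2 5; 0 0 0 1]
T6·…·T1 = [2 0 0 7; 0 2 0 -7; 0 0 2 -5; 0 0 0 1]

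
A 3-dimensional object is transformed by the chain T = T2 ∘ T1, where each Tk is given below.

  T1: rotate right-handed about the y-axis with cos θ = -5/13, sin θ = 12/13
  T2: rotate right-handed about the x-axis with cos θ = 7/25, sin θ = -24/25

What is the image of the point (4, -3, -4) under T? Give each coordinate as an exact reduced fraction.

T(p) = (-68/13, -189/65, 148/65)

T1 rotate right-handed about the y-axis with cos θ = -5/13, sin θ = 12/13: (4, -3, -4) → (-68/13, -3, -28/13)
T2 rotate right-handed about the x-axis with cos θ = 7/25, sin θ = -24/25: (-68/13, -3, -28/13) → (-68/13, -189/65, 148/65)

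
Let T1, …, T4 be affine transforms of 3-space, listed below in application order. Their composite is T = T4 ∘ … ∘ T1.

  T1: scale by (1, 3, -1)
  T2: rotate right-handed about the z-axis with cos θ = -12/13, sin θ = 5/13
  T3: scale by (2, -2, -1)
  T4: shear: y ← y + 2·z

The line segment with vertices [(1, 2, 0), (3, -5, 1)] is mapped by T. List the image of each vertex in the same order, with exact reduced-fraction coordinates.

image vertices: (-84/13, 134/13, 0), (6, -28, 1)

T1 scale by (1, 3, -1): (1, 2, 0) → (1, 6, 0); (3, -5, 1) → (3, -15, -1)
T2 rotate right-handed about the z-axis with cos θ = -12/13, sin θ = 5/13: (1, 6, 0) → (-42/13, -67/13, 0); (3, -15, -1) → (3, 15, -1)
T3 scale by (2, -2, -1): (-42/13, -67/13, 0) → (-84/13, 134/13, 0); (3, 15, -1) → (6, -30, 1)
T4 shear: y ← y + 2·z: (-84/13, 134/13, 0) → (-84/13, 134/13, 0); (6, -30, 1) → (6, -28, 1)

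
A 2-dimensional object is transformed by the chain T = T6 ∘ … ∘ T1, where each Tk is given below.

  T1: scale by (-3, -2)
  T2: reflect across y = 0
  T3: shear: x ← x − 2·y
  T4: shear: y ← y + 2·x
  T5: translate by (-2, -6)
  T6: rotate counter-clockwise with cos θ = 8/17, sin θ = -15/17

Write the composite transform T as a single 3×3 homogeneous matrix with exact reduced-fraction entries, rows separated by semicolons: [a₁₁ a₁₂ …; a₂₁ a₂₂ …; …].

T = [-114/17 -122/17 -106/17; -3/17 12/17 -18/17; 0 0 1]

T1 = [-3 0 0; 0 -2 0; 0 0 1]
T2·T1 = [-3 0 0; 0 2 0; 0 0 1]
T3·…·T1 = [-3 -4 0; 0 2 0; 0 0 1]
T4·…·T1 = [-3 -4 0; -6 -6 0; 0 0 1]
T5·…·T1 = [-3 -4 -2; -6 -6 -6; 0 0 1]
T6·…·T1 = [-114/17 -122/17 -106/17; -3/17 12/17 -18/17; 0 0 1]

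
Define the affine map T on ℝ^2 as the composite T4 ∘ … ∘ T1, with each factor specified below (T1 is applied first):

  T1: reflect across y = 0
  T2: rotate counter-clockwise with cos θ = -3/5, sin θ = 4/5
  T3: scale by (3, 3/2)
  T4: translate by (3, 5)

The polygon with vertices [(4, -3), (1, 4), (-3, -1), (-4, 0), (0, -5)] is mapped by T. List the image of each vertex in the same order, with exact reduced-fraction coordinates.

image vertices: (-57/5, 71/10), (54/5, 49/5), (6, 1/2), (51/5, 1/5), (-9, 1/2)

T1 reflect across y = 0: (4, -3) → (4, 3); (1, 4) → (1, -4); (-3, -1) → (-3, 1); (-4, 0) → (-4, 0); (0, -5) → (0, 5)
T2 rotate counter-clockwise with cos θ = -3/5, sin θ = 4/5: (4, 3) → (-24/5, 7/5); (1, -4) → (13/5, 16/5); (-3, 1) → (1, -3); (-4, 0) → (12/5, -16/5); (0, 5) → (-4, -3)
T3 scale by (3, 3/2): (-24/5, 7/5) → (-72/5, 21/10); (13/5, 16/5) → (39/5, 24/5); (1, -3) → (3, -9/2); (12/5, -16/5) → (36/5, -24/5); (-4, -3) → (-12, -9/2)
T4 translate by (3, 5): (-72/5, 21/10) → (-57/5, 71/10); (39/5, 24/5) → (54/5, 49/5); (3, -9/2) → (6, 1/2); (36/5, -24/5) → (51/5, 1/5); (-12, -9/2) → (-9, 1/2)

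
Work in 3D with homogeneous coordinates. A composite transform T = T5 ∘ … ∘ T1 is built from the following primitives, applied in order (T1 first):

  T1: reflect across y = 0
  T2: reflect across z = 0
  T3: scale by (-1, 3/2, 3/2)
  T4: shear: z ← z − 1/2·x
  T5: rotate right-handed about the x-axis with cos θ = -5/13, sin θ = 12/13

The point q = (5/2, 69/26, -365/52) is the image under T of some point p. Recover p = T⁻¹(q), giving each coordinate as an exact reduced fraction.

p = (-5/2, 5, -1)

T1 = [1 0 0 0; 0 -1 0 0; 0 0 1 0; 0 0 0 1]
T2·T1 = [1 0 0 0; 0 -1 0 0; 0 0 -1 0; 0 0 0 1]
T3·…·T1 = [-1 0 0 0; 0 -3/2 0 0; 0 0 -3/2 0; 0 0 0 1]
T4·…·T1 = [-1 0 0 0; 0 -3/2 0 0; 1/2 0 -3/2 0; 0 0 0 1]
T5·…·T1 = [-1 0 0 0; -6/13 15/26 18/13 0; -5/26 -18/13 15/26 0; 0 0 0 1]
det M = -9/4; M⁻¹ = [-1 0 0 0; 0 10/39 -8/13 0; -1/3 8/13 10/39 0; 0 0 0 1]
M⁻¹ · (5/2, 69/26, -365/52)ᵀ = (-5/2, 5, -1)ᵀ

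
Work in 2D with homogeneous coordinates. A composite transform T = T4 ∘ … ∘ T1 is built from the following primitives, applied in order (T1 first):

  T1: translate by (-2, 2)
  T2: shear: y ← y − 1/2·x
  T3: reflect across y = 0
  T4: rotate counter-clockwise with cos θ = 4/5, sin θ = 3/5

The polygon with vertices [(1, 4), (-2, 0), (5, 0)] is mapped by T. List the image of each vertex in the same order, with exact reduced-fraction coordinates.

T1 translate by (-2, 2): (1, 4) → (-1, 6); (-2, 0) → (-4, 2); (5, 0) → (3, 2)
T2 shear: y ← y − 1/2·x: (-1, 6) → (-1, 13/2); (-4, 2) → (-4, 4); (3, 2) → (3, 1/2)
T3 reflect across y = 0: (-1, 13/2) → (-1, -13/2); (-4, 4) → (-4, -4); (3, 1/2) → (3, -1/2)
T4 rotate counter-clockwise with cos θ = 4/5, sin θ = 3/5: (-1, -13/2) → (31/10, -29/5); (-4, -4) → (-4/5, -28/5); (3, -1/2) → (27/10, 7/5)

image vertices: (31/10, -29/5), (-4/5, -28/5), (27/10, 7/5)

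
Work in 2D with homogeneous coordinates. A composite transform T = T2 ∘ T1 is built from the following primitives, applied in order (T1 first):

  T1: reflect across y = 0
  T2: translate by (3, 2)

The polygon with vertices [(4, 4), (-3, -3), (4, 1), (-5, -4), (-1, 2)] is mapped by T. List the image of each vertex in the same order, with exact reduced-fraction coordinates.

T1 reflect across y = 0: (4, 4) → (4, -4); (-3, -3) → (-3, 3); (4, 1) → (4, -1); (-5, -4) → (-5, 4); (-1, 2) → (-1, -2)
T2 translate by (3, 2): (4, -4) → (7, -2); (-3, 3) → (0, 5); (4, -1) → (7, 1); (-5, 4) → (-2, 6); (-1, -2) → (2, 0)

image vertices: (7, -2), (0, 5), (7, 1), (-2, 6), (2, 0)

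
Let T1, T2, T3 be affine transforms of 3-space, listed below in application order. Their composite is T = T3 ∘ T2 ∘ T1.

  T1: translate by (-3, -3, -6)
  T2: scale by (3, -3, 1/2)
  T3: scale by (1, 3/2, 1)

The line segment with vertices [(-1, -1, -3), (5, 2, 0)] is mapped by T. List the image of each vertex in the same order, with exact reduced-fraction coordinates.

image vertices: (-12, 18, -9/2), (6, 9/2, -3)

T1 translate by (-3, -3, -6): (-1, -1, -3) → (-4, -4, -9); (5, 2, 0) → (2, -1, -6)
T2 scale by (3, -3, 1/2): (-4, -4, -9) → (-12, 12, -9/2); (2, -1, -6) → (6, 3, -3)
T3 scale by (1, 3/2, 1): (-12, 12, -9/2) → (-12, 18, -9/2); (6, 3, -3) → (6, 9/2, -3)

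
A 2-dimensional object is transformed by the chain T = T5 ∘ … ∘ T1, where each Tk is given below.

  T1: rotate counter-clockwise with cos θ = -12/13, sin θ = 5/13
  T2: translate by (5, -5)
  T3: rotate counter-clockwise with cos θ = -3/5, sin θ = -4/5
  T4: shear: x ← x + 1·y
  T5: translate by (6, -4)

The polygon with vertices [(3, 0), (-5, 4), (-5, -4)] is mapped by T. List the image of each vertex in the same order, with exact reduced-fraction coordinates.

T1 rotate counter-clockwise with cos θ = -12/13, sin θ = 5/13: (3, 0) → (-36/13, 15/13); (-5, 4) → (40/13, -73/13); (-5, -4) → (80/13, 23/13)
T2 translate by (5, -5): (-36/13, 15/13) → (29/13, -50/13); (40/13, -73/13) → (105/13, -138/13); (80/13, 23/13) → (145/13, -42/13)
T3 rotate counter-clockwise with cos θ = -3/5, sin θ = -4/5: (29/13, -50/13) → (-287/65, 34/65); (105/13, -138/13) → (-867/65, -6/65); (145/13, -42/13) → (-603/65, -454/65)
T4 shear: x ← x + 1·y: (-287/65, 34/65) → (-253/65, 34/65); (-867/65, -6/65) → (-873/65, -6/65); (-603/65, -454/65) → (-1057/65, -454/65)
T5 translate by (6, -4): (-253/65, 34/65) → (137/65, -226/65); (-873/65, -6/65) → (-483/65, -266/65); (-1057/65, -454/65) → (-667/65, -714/65)

image vertices: (137/65, -226/65), (-483/65, -266/65), (-667/65, -714/65)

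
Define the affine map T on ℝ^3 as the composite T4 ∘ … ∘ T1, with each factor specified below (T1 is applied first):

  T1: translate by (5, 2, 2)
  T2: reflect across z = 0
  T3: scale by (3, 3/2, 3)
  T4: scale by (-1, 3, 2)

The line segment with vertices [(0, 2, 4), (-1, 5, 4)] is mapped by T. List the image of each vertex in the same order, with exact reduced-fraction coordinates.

image vertices: (-15, 18, -36), (-12, 63/2, -36)

T1 translate by (5, 2, 2): (0, 2, 4) → (5, 4, 6); (-1, 5, 4) → (4, 7, 6)
T2 reflect across z = 0: (5, 4, 6) → (5, 4, -6); (4, 7, 6) → (4, 7, -6)
T3 scale by (3, 3/2, 3): (5, 4, -6) → (15, 6, -18); (4, 7, -6) → (12, 21/2, -18)
T4 scale by (-1, 3, 2): (15, 6, -18) → (-15, 18, -36); (12, 21/2, -18) → (-12, 63/2, -36)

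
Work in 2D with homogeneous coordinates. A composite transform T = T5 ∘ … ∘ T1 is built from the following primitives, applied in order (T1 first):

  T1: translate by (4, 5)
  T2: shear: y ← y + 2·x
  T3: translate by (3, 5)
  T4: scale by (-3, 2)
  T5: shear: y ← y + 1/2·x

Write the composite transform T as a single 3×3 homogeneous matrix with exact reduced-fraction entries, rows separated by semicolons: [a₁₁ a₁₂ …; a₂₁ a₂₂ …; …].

T1 = [1 0 4; 0 1 5; 0 0 1]
T2·T1 = [1 0 4; 2 1 13; 0 0 1]
T3·…·T1 = [1 0 7; 2 1 18; 0 0 1]
T4·…·T1 = [-3 0 -21; 4 2 36; 0 0 1]
T5·…·T1 = [-3 0 -21; 5/2 2 51/2; 0 0 1]

T = [-3 0 -21; 5/2 2 51/2; 0 0 1]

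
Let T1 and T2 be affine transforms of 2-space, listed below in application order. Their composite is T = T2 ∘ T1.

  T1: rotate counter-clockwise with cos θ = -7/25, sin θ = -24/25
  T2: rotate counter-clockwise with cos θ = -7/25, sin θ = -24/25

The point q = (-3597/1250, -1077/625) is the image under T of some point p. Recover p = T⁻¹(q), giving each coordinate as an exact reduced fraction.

T1 = [-7/25 24/25 0; -24/25 -7/25 0; 0 0 1]
T2·T1 = [-527/625 -336/625 0; 336/625 -527/625 0; 0 0 1]
det M = 1; M⁻¹ = [-527/625 336/625 0; -336/625 -527/625 0; 0 0 1]
M⁻¹ · (-3597/1250, -1077/625)ᵀ = (3/2, 3)ᵀ

p = (3/2, 3)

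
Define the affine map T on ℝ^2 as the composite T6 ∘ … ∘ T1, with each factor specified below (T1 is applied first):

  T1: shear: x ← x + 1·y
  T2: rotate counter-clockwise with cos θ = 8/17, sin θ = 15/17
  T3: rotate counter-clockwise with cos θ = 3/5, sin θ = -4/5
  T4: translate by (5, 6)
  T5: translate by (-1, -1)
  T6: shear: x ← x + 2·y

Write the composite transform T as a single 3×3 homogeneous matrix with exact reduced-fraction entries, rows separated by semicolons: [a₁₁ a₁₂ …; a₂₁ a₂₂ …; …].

T = [22/17 53/17 14; 13/85 97/85 5; 0 0 1]

T1 = [1 1 0; 0 1 0; 0 0 1]
T2·T1 = [8/17 -7/17 0; 15/17 23/17 0; 0 0 1]
T3·…·T1 = [84/85 71/85 0; 13/85 97/85 0; 0 0 1]
T4·…·T1 = [84/85 71/85 5; 13/85 97/85 6; 0 0 1]
T5·…·T1 = [84/85 71/85 4; 13/85 97/85 5; 0 0 1]
T6·…·T1 = [22/17 53/17 14; 13/85 97/85 5; 0 0 1]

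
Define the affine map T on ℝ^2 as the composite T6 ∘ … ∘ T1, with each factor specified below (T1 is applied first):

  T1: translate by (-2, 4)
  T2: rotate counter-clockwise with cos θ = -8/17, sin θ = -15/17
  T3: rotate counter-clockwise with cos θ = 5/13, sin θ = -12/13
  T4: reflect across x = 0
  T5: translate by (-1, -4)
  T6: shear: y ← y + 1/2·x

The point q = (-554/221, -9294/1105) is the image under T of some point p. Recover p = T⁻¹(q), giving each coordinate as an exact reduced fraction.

T1 = [1 0 -2; 0 1 4; 0 0 1]
T2·T1 = [-8/17 15/17 76/17; -15/17 -8/17 -2/17; 0 0 1]
T3·…·T1 = [-220/221 -21/221 356/221; 21/221 -220/221 -922/221; 0 0 1]
T4·…·T1 = [220/221 21/221 -356/221; 21/221 -220/221 -922/221; 0 0 1]
T5·…·T1 = [220/221 21/221 -577/221; 21/221 -220/221 -1806/221; 0 0 1]
T6·…·T1 = [220/221 21/221 -577/221; 131/221 -419/442 -4189/442; 0 0 1]
det M = -1; M⁻¹ = [419/442 21/221 746/221; 131/221 -220/221 -1743/221; 0 0 1]
M⁻¹ · (-554/221, -9294/1105)ᵀ = (1/5, -1)ᵀ

p = (1/5, -1)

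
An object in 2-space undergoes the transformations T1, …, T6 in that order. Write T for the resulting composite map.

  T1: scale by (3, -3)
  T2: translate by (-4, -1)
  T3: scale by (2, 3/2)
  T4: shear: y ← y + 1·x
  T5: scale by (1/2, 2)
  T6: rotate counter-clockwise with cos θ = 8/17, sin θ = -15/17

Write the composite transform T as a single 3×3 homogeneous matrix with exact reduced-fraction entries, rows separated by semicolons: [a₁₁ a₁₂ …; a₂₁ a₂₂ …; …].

T1 = [3 0 0; 0 -3 0; 0 0 1]
T2·T1 = [3 0 -4; 0 -3 -1; 0 0 1]
T3·…·T1 = [6 0 -8; 0 -9/2 -3/2; 0 0 1]
T4·…·T1 = [6 0 -8; 6 -9/2 -19/2; 0 0 1]
T5·…·T1 = [3 0 -4; 12 -9 -19; 0 0 1]
T6·…·T1 = [12 -135/17 -317/17; 3 -72/17 -92/17; 0 0 1]

T = [12 -135/17 -317/17; 3 -72/17 -92/17; 0 0 1]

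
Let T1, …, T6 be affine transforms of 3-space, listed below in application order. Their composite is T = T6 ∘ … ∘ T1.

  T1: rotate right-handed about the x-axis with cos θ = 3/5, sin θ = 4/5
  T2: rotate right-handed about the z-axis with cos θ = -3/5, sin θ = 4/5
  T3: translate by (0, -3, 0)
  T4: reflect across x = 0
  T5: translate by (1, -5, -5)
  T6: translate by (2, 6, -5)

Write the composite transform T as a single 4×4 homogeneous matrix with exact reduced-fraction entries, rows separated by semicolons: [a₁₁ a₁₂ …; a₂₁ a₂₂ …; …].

T = [3/5 12/25 -16/25 3; 4/5 -9/25 12/25 -2; 0 4/5 3/5 -10; 0 0 0 1]

T1 = [1 0 0 0; 0 3/5 -4/5 0; 0 4/5 3/5 0; 0 0 0 1]
T2·T1 = [-3/5 -12/25 16/25 0; 4/5 -9/25 12/25 0; 0 4/5 3/5 0; 0 0 0 1]
T3·…·T1 = [-3/5 -12/25 16/25 0; 4/5 -9/25 12/25 -3; 0 4/5 3/5 0; 0 0 0 1]
T4·…·T1 = [3/5 12/25 -16/25 0; 4/5 -9/25 12/25 -3; 0 4/5 3/5 0; 0 0 0 1]
T5·…·T1 = [3/5 12/25 -16/25 1; 4/5 -9/25 12/25 -8; 0 4/5 3/5 -5; 0 0 0 1]
T6·…·T1 = [3/5 12/25 -16/25 3; 4/5 -9/25 12/25 -2; 0 4/5 3/5 -10; 0 0 0 1]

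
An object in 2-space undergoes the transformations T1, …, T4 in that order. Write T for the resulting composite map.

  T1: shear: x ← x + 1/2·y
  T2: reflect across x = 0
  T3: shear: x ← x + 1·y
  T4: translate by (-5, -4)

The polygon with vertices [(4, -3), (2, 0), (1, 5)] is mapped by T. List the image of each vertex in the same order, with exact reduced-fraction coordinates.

image vertices: (-21/2, -7), (-7, -4), (-7/2, 1)

T1 shear: x ← x + 1/2·y: (4, -3) → (5/2, -3); (2, 0) → (2, 0); (1, 5) → (7/2, 5)
T2 reflect across x = 0: (5/2, -3) → (-5/2, -3); (2, 0) → (-2, 0); (7/2, 5) → (-7/2, 5)
T3 shear: x ← x + 1·y: (-5/2, -3) → (-11/2, -3); (-2, 0) → (-2, 0); (-7/2, 5) → (3/2, 5)
T4 translate by (-5, -4): (-11/2, -3) → (-21/2, -7); (-2, 0) → (-7, -4); (3/2, 5) → (-7/2, 1)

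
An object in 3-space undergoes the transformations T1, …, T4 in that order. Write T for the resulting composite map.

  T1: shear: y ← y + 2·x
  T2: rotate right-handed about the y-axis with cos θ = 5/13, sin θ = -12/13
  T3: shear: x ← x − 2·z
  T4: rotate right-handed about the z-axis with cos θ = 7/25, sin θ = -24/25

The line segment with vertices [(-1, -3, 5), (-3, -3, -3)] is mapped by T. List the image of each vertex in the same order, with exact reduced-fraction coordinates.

T1 shear: y ← y + 2·x: (-1, -3, 5) → (-1, -5, 5); (-3, -3, -3) → (-3, -9, -3)
T2 rotate right-handed about the y-axis with cos θ = 5/13, sin θ = -12/13: (-1, -5, 5) → (-5, -5, 1); (-3, -9, -3) → (21/13, -9, -51/13)
T3 shear: x ← x − 2·z: (-5, -5, 1) → (-7, -5, 1); (21/13, -9, -51/13) → (123/13, -9, -51/13)
T4 rotate right-handed about the z-axis with cos θ = 7/25, sin θ = -24/25: (-7, -5, 1) → (-169/25, 133/25, 1); (123/13, -9, -51/13) → (-1947/325, -3771/325, -51/13)

image vertices: (-169/25, 133/25, 1), (-1947/325, -3771/325, -51/13)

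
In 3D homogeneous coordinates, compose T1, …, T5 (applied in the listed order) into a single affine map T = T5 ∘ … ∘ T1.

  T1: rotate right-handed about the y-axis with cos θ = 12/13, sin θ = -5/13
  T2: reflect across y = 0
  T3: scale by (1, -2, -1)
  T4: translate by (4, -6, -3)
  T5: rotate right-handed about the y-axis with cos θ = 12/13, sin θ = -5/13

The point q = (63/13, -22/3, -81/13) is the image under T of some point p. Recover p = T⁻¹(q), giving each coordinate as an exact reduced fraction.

T1 = [12/13 0 -5/13 0; 0 1 0 0; 5/13 0 12/13 0; 0 0 0 1]
T2·T1 = [12/13 0 -5/13 0; 0 -1 0 0; 5/13 0 12/13 0; 0 0 0 1]
T3·…·T1 = [12/13 0 -5/13 0; 0 2 0 0; -5/13 0 -12/13 0; 0 0 0 1]
T4·…·T1 = [12/13 0 -5/13 4; 0 2 0 -6; -5/13 0 -12/13 -3; 0 0 0 1]
T5·…·T1 = [1 0 0 63/13; 0 2 0 -6; 0 0 -1 -16/13; 0 0 0 1]
det M = -2; M⁻¹ = [1 0 0 -63/13; 0 1/2 0 3; 0 0 -1 -16/13; 0 0 0 1]
M⁻¹ · (63/13, -22/3, -81/13)ᵀ = (0, -2/3, 5)ᵀ

p = (0, -2/3, 5)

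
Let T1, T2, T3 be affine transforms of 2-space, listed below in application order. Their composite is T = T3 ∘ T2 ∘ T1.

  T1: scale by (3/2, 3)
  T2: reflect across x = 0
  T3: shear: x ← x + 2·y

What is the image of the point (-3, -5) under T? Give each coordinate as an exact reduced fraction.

T1 scale by (3/2, 3): (-3, -5) → (-9/2, -15)
T2 reflect across x = 0: (-9/2, -15) → (9/2, -15)
T3 shear: x ← x + 2·y: (9/2, -15) → (-51/2, -15)

T(p) = (-51/2, -15)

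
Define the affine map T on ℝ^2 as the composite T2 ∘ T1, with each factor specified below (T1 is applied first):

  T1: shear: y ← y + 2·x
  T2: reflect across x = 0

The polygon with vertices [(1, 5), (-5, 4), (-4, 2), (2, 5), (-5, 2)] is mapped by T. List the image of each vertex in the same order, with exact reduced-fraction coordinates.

image vertices: (-1, 7), (5, -6), (4, -6), (-2, 9), (5, -8)

T1 shear: y ← y + 2·x: (1, 5) → (1, 7); (-5, 4) → (-5, -6); (-4, 2) → (-4, -6); (2, 5) → (2, 9); (-5, 2) → (-5, -8)
T2 reflect across x = 0: (1, 7) → (-1, 7); (-5, -6) → (5, -6); (-4, -6) → (4, -6); (2, 9) → (-2, 9); (-5, -8) → (5, -8)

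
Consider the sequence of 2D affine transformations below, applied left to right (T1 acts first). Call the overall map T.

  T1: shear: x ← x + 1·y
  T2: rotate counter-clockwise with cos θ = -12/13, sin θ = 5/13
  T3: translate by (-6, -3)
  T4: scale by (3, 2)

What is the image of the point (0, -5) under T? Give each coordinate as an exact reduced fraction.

T1 shear: x ← x + 1·y: (0, -5) → (-5, -5)
T2 rotate counter-clockwise with cos θ = -12/13, sin θ = 5/13: (-5, -5) → (85/13, 35/13)
T3 translate by (-6, -3): (85/13, 35/13) → (7/13, -4/13)
T4 scale by (3, 2): (7/13, -4/13) → (21/13, -8/13)

T(p) = (21/13, -8/13)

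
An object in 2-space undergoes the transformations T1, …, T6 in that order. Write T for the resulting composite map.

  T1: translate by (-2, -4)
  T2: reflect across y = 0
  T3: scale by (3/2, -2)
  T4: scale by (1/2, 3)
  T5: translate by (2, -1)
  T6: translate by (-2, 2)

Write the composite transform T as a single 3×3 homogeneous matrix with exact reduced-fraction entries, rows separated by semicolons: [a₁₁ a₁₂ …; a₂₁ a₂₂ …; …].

T1 = [1 0 -2; 0 1 -4; 0 0 1]
T2·T1 = [1 0 -2; 0 -1 4; 0 0 1]
T3·…·T1 = [3/2 0 -3; 0 2 -8; 0 0 1]
T4·…·T1 = [3/4 0 -3/2; 0 6 -24; 0 0 1]
T5·…·T1 = [3/4 0 1/2; 0 6 -25; 0 0 1]
T6·…·T1 = [3/4 0 -3/2; 0 6 -23; 0 0 1]

T = [3/4 0 -3/2; 0 6 -23; 0 0 1]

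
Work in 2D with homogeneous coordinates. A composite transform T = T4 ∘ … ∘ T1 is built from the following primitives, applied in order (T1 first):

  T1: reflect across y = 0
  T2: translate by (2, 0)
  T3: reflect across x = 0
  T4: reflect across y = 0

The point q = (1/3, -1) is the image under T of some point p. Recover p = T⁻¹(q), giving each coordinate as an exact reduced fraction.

T1 = [1 0 0; 0 -1 0; 0 0 1]
T2·T1 = [1 0 2; 0 -1 0; 0 0 1]
T3·…·T1 = [-1 0 -2; 0 -1 0; 0 0 1]
T4·…·T1 = [-1 0 -2; 0 1 0; 0 0 1]
det M = -1; M⁻¹ = [-1 0 -2; 0 1 0; 0 0 1]
M⁻¹ · (1/3, -1)ᵀ = (-7/3, -1)ᵀ

p = (-7/3, -1)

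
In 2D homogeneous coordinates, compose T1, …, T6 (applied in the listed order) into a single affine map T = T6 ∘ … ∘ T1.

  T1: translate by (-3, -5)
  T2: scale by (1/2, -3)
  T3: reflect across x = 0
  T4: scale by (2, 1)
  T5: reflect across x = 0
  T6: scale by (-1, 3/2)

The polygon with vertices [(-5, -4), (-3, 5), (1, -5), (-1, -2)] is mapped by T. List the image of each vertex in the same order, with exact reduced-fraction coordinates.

image vertices: (8, 81/2), (6, 0), (2, 45), (4, 63/2)

T1 translate by (-3, -5): (-5, -4) → (-8, -9); (-3, 5) → (-6, 0); (1, -5) → (-2, -10); (-1, -2) → (-4, -7)
T2 scale by (1/2, -3): (-8, -9) → (-4, 27); (-6, 0) → (-3, 0); (-2, -10) → (-1, 30); (-4, -7) → (-2, 21)
T3 reflect across x = 0: (-4, 27) → (4, 27); (-3, 0) → (3, 0); (-1, 30) → (1, 30); (-2, 21) → (2, 21)
T4 scale by (2, 1): (4, 27) → (8, 27); (3, 0) → (6, 0); (1, 30) → (2, 30); (2, 21) → (4, 21)
T5 reflect across x = 0: (8, 27) → (-8, 27); (6, 0) → (-6, 0); (2, 30) → (-2, 30); (4, 21) → (-4, 21)
T6 scale by (-1, 3/2): (-8, 27) → (8, 81/2); (-6, 0) → (6, 0); (-2, 30) → (2, 45); (-4, 21) → (4, 63/2)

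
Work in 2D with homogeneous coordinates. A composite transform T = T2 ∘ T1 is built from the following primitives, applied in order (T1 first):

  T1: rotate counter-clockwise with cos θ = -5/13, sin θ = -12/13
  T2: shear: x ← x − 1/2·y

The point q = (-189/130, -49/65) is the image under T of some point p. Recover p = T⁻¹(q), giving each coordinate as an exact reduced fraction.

p = (7/5, -7/5)

T1 = [-5/13 12/13 0; -12/13 -5/13 0; 0 0 1]
T2·T1 = [1/13 29/26 0; -12/13 -5/13 0; 0 0 1]
det M = 1; M⁻¹ = [-5/13 -29/26 0; 12/13 1/13 0; 0 0 1]
M⁻¹ · (-189/130, -49/65)ᵀ = (7/5, -7/5)ᵀ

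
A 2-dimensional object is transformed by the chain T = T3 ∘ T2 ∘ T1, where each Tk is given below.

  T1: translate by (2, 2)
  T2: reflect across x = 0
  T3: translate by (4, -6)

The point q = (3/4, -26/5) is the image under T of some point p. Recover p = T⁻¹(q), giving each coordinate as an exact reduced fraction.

T1 = [1 0 2; 0 1 2; 0 0 1]
T2·T1 = [-1 0 -2; 0 1 2; 0 0 1]
T3·…·T1 = [-1 0 2; 0 1 -4; 0 0 1]
det M = -1; M⁻¹ = [-1 0 2; 0 1 4; 0 0 1]
M⁻¹ · (3/4, -26/5)ᵀ = (5/4, -6/5)ᵀ

p = (5/4, -6/5)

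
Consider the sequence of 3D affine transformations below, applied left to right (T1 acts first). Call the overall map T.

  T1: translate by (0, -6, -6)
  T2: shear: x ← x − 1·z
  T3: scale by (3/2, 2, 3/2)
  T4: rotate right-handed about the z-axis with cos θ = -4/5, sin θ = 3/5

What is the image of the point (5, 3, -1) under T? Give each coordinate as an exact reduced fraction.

T(p) = (-54/5, 78/5, -21/2)

T1 translate by (0, -6, -6): (5, 3, -1) → (5, -3, -7)
T2 shear: x ← x − 1·z: (5, -3, -7) → (12, -3, -7)
T3 scale by (3/2, 2, 3/2): (12, -3, -7) → (18, -6, -21/2)
T4 rotate right-handed about the z-axis with cos θ = -4/5, sin θ = 3/5: (18, -6, -21/2) → (-54/5, 78/5, -21/2)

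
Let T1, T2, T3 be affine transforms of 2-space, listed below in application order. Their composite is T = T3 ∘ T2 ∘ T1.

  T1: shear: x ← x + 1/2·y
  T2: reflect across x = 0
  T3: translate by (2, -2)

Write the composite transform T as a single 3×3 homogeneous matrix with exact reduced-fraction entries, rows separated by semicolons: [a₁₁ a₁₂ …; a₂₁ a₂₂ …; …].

T = [-1 -1/2 2; 0 1 -2; 0 0 1]

T1 = [1 1/2 0; 0 1 0; 0 0 1]
T2·T1 = [-1 -1/2 0; 0 1 0; 0 0 1]
T3·…·T1 = [-1 -1/2 2; 0 1 -2; 0 0 1]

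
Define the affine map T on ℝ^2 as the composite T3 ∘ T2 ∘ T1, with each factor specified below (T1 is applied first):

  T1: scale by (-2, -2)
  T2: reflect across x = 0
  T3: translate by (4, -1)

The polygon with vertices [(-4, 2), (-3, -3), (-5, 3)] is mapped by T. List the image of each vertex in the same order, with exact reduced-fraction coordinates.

image vertices: (-4, -5), (-2, 5), (-6, -7)

T1 scale by (-2, -2): (-4, 2) → (8, -4); (-3, -3) → (6, 6); (-5, 3) → (10, -6)
T2 reflect across x = 0: (8, -4) → (-8, -4); (6, 6) → (-6, 6); (10, -6) → (-10, -6)
T3 translate by (4, -1): (-8, -4) → (-4, -5); (-6, 6) → (-2, 5); (-10, -6) → (-6, -7)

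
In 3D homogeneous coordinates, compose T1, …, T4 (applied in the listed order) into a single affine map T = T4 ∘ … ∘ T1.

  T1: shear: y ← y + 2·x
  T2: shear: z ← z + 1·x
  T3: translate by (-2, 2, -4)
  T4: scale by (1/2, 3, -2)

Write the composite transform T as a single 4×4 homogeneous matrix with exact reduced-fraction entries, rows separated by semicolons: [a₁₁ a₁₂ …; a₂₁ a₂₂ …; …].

T1 = [1 0 0 0; 2 1 0 0; 0 0 1 0; 0 0 0 1]
T2·T1 = [1 0 0 0; 2 1 0 0; 1 0 1 0; 0 0 0 1]
T3·…·T1 = [1 0 0 -2; 2 1 0 2; 1 0 1 -4; 0 0 0 1]
T4·…·T1 = [1/2 0 0 -1; 6 3 0 6; -2 0 -2 8; 0 0 0 1]

T = [1/2 0 0 -1; 6 3 0 6; -2 0 -2 8; 0 0 0 1]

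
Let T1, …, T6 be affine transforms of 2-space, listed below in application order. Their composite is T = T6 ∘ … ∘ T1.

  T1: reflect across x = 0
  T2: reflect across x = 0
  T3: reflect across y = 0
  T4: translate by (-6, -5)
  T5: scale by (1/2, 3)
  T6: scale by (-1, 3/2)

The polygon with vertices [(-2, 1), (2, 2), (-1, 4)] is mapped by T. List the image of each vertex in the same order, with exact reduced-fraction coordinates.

T1 reflect across x = 0: (-2, 1) → (2, 1); (2, 2) → (-2, 2); (-1, 4) → (1, 4)
T2 reflect across x = 0: (2, 1) → (-2, 1); (-2, 2) → (2, 2); (1, 4) → (-1, 4)
T3 reflect across y = 0: (-2, 1) → (-2, -1); (2, 2) → (2, -2); (-1, 4) → (-1, -4)
T4 translate by (-6, -5): (-2, -1) → (-8, -6); (2, -2) → (-4, -7); (-1, -4) → (-7, -9)
T5 scale by (1/2, 3): (-8, -6) → (-4, -18); (-4, -7) → (-2, -21); (-7, -9) → (-7/2, -27)
T6 scale by (-1, 3/2): (-4, -18) → (4, -27); (-2, -21) → (2, -63/2); (-7/2, -27) → (7/2, -81/2)

image vertices: (4, -27), (2, -63/2), (7/2, -81/2)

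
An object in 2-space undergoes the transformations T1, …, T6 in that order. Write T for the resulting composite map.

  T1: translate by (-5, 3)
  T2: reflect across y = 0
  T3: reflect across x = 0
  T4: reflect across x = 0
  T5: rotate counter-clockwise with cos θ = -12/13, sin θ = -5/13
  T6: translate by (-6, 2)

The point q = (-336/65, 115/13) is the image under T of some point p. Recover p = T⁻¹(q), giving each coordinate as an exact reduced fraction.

T1 = [1 0 -5; 0 1 3; 0 0 1]
T2·T1 = [1 0 -5; 0 -1 -3; 0 0 1]
T3·…·T1 = [-1 0 5; 0 -1 -3; 0 0 1]
T4·…·T1 = [1 0 -5; 0 -1 -3; 0 0 1]
T5·…·T1 = [-12/13 -5/13 45/13; -5/13 12/13 61/13; 0 0 1]
T6·…·T1 = [-12/13 -5/13 -33/13; -5/13 12/13 87/13; 0 0 1]
det M = -1; M⁻¹ = [-12/13 -5/13 3/13; -5/13 12/13 -93/13; 0 0 1]
M⁻¹ · (-336/65, 115/13)ᵀ = (8/5, 3)ᵀ

p = (8/5, 3)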